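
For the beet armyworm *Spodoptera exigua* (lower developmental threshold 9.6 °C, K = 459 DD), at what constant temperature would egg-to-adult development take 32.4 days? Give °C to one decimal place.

Required daily accumulation = 459 / 32.4 = 14.167 DD/day.
T = T_base + 14.167 = 9.6 + 14.167 = 23.767 ≈ 23.8 °C.

23.8 °C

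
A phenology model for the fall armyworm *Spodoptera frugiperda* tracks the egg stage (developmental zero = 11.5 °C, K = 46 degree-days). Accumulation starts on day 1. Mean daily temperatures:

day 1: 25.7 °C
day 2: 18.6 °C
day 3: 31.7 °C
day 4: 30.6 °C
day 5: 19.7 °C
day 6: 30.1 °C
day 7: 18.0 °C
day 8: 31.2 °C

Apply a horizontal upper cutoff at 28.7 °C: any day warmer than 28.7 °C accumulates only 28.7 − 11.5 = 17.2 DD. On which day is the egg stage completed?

Daily DD above 11.5 °C (capped at 17.2): 14.2, 7.1, 17.2, 17.2, 8.2, 17.2, 6.5, 17.2.
Cumulative: 14.2, 21.3, 38.5, 55.7, 63.9, 81.1, 87.6, 104.8.
The total first reaches 46 DD on day 4.

day 4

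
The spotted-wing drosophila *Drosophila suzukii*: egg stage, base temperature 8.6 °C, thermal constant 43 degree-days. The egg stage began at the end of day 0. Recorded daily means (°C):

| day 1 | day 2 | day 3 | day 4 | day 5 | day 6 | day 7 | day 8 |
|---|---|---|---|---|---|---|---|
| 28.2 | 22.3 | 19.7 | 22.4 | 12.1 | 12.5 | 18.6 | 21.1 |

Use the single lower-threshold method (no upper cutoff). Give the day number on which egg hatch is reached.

day 3

Daily DD above 8.6 °C: 19.6, 13.7, 11.1, 13.8, 3.5, 3.9, 10.0, 12.5.
Cumulative: 19.6, 33.3, 44.4, 58.2, 61.7, 65.6, 75.6, 88.1.
The total first reaches 43 DD on day 3.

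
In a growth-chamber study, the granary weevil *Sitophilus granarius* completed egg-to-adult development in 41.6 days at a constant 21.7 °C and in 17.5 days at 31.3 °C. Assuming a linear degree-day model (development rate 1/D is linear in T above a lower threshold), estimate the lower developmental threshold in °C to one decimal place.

Equal thermal constants: D₁(T₁ − T_b) = D₂(T₂ − T_b).
41.6·(21.7 − T_b) = 17.5·(31.3 − T_b)
T_b = (41.6·21.7 − 17.5·31.3) / (41.6 − 17.5) = 354.97 / 24.1 = 14.729 °C ≈ 14.7 °C.

14.7 °C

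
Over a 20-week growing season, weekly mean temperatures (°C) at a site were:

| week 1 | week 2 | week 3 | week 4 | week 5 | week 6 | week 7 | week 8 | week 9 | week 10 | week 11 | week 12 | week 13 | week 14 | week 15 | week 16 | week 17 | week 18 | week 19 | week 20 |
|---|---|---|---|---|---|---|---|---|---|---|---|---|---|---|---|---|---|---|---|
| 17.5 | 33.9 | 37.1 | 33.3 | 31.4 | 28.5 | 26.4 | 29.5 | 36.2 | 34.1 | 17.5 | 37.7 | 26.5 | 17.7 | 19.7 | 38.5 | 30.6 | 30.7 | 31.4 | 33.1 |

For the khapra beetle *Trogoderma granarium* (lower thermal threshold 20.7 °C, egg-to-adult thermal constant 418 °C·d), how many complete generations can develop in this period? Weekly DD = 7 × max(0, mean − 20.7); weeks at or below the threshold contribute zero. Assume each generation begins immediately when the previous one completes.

Weekly DD (7 × max(0, T̄ − 20.7)): 0.0, 92.4, 114.8, 88.2, 74.9, 54.6, 39.9, 61.6, 108.5, 93.8, 0.0, 119.0, 40.6, 0.0, 0.0, 124.6, 69.3, 70.0, 74.9, 86.8.
Season total = 1313.9 DD.
Complete generations = ⌊1313.9 / 418⌋ = 3.

3 generations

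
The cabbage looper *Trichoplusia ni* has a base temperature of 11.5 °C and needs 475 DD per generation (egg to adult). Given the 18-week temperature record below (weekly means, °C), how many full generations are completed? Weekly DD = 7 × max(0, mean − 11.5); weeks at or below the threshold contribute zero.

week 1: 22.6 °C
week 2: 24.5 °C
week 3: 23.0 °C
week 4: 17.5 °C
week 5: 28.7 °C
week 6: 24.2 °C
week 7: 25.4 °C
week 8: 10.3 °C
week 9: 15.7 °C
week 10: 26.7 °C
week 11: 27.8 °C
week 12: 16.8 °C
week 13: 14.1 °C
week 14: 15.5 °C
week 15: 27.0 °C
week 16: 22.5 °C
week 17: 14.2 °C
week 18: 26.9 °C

Weekly DD (7 × max(0, T̄ − 11.5)): 77.7, 91.0, 80.5, 42.0, 120.4, 88.9, 97.3, 0.0, 29.4, 106.4, 114.1, 37.1, 18.2, 28.0, 108.5, 77.0, 18.9, 107.8.
Season total = 1243.2 DD.
Complete generations = ⌊1243.2 / 475⌋ = 2.

2 generations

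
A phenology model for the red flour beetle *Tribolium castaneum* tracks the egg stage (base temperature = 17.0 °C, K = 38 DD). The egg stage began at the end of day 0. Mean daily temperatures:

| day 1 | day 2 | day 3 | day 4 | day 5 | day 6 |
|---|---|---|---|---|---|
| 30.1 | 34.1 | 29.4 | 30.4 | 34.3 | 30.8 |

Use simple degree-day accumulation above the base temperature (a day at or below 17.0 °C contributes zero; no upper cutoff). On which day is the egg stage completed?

day 3

Daily DD above 17.0 °C: 13.1, 17.1, 12.4, 13.4, 17.3, 13.8.
Cumulative: 13.1, 30.2, 42.6, 56.0, 73.3, 87.1.
The total first reaches 38 DD on day 3.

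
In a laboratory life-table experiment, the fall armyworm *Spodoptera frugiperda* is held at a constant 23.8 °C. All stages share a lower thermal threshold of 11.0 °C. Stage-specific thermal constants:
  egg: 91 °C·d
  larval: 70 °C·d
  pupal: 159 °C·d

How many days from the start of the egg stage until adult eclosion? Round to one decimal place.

Daily accumulation at 23.8 °C = 23.8 − 11.0 = 12.8 DD/day.
Total K = 91 + 70 + 159 = 320 DD.
Total duration = 320 / 12.8 = 25.000 ≈ 25.0 days.

25.0 days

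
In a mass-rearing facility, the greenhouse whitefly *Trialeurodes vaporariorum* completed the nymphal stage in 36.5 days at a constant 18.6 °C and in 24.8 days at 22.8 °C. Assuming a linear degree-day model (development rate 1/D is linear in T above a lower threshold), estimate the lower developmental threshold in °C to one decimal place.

Linear rate model ⇒ the product D·(T − T_b) is constant across temperatures.
36.5·(18.6 − T_b) = 24.8·(22.8 − T_b)
T_b = (36.5·18.6 − 24.8·22.8) / (36.5 − 24.8) = 113.46 / 11.7 = 9.697 °C ≈ 9.7 °C.

9.7 °C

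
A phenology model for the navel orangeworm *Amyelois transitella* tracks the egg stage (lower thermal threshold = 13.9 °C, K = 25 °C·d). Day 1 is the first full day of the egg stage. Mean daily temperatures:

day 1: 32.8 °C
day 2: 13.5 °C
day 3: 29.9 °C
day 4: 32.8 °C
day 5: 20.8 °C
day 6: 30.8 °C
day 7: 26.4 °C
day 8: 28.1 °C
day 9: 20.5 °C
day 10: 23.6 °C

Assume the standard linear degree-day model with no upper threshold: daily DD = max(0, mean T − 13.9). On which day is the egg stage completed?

Daily DD above 13.9 °C: 18.9, 0.0, 16.0, 18.9, 6.9, 16.9, 12.5, 14.2, 6.6, 9.7.
Cumulative: 18.9, 18.9, 34.9, 53.8, 60.7, 77.6, 90.1, 104.3, 110.9, 120.6.
The total first reaches 25 DD on day 3.

day 3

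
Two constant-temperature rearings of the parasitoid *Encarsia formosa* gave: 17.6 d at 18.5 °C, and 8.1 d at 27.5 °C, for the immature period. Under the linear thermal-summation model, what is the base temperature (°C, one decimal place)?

10.8 °C

Equal thermal constants: D₁(T₁ − T_b) = D₂(T₂ − T_b).
17.6·(18.5 − T_b) = 8.1·(27.5 − T_b)
T_b = (17.6·18.5 − 8.1·27.5) / (17.6 − 8.1) = 102.85 / 9.5 = 10.826 °C ≈ 10.8 °C.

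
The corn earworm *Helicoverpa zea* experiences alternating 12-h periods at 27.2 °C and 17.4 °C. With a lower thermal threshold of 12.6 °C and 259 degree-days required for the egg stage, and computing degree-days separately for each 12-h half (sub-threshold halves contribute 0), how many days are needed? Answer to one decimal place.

Day half: max(0, 27.2 − 12.6) × 0.5 = 14.6 × 0.5 = 7.30 DD.
Night half: max(0, 17.4 − 12.6) × 0.5 = 4.8 × 0.5 = 2.40 DD.
Per 24 h: 9.70 DD/day.
Duration = 259 / 9.70 = 26.701 ≈ 26.7 days.

26.7 days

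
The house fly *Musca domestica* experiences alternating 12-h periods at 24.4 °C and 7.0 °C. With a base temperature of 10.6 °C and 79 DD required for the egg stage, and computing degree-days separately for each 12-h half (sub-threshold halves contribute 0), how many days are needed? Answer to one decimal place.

Day half: max(0, 24.4 − 10.6) × 0.5 = 13.8 × 0.5 = 6.90 DD.
Night half: max(0, 7.0 − 10.6) × 0.5 = 0.0 × 0.5 = 0.00 DD.
Per 24 h: 6.90 DD/day.
Duration = 79 / 6.90 = 11.449 ≈ 11.4 days.

11.4 days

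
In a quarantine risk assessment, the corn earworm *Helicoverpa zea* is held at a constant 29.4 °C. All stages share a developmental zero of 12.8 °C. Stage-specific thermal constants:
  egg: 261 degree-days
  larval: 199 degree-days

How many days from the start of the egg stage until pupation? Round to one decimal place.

Daily accumulation at 29.4 °C = 29.4 − 12.8 = 16.6 DD/day.
Total K = 261 + 199 = 460 DD.
Total duration = 460 / 16.6 = 27.711 ≈ 27.7 days.

27.7 days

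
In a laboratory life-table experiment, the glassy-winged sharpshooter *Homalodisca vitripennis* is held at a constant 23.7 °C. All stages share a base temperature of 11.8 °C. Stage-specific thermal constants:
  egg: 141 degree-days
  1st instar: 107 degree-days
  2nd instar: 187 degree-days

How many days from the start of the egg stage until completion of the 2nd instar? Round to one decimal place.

Daily accumulation at 23.7 °C = 23.7 − 11.8 = 11.9 DD/day.
Total K = 141 + 107 + 187 = 435 DD.
Total duration = 435 / 11.9 = 36.555 ≈ 36.6 days.

36.6 days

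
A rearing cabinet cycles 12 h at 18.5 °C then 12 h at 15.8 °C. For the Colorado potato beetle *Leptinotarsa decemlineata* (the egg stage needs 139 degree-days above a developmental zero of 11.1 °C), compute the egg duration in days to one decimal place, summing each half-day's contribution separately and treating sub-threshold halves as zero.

Day half: max(0, 18.5 − 11.1) × 0.5 = 7.4 × 0.5 = 3.70 DD.
Night half: max(0, 15.8 − 11.1) × 0.5 = 4.7 × 0.5 = 2.35 DD.
Per 24 h: 6.05 DD/day.
Duration = 139 / 6.05 = 22.975 ≈ 23.0 days.

23.0 days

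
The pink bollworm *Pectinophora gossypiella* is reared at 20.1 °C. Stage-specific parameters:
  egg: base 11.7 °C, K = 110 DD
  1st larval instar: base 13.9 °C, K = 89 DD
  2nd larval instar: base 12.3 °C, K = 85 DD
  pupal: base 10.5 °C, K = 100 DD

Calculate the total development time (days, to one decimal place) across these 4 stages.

egg: 110 / (20.1 − 11.7) = 110 / 8.4 = 13.095 d.
1st larval instar: 89 / (20.1 − 13.9) = 89 / 6.2 = 14.355 d.
2nd larval instar: 85 / (20.1 − 12.3) = 85 / 7.8 = 10.897 d.
pupal: 100 / (20.1 − 10.5) = 100 / 9.6 = 10.417 d.
Sum = 48.764 ≈ 48.8 days.

48.8 days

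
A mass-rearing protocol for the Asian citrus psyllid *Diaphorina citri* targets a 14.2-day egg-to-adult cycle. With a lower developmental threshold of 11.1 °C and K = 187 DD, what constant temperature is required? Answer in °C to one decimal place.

24.3 °C

Required daily accumulation = 187 / 14.2 = 13.169 DD/day.
T = T_base + 13.169 = 11.1 + 13.169 = 24.269 ≈ 24.3 °C.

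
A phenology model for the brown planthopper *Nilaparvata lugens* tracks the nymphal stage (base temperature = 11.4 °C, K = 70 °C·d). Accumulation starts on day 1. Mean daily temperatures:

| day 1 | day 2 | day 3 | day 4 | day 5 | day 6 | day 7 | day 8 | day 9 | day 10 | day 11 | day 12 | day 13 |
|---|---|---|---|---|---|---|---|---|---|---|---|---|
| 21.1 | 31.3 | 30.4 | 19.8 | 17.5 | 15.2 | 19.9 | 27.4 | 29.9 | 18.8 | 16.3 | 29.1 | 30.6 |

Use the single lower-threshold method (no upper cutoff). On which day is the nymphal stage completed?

Daily DD above 11.4 °C: 9.7, 19.9, 19.0, 8.4, 6.1, 3.8, 8.5, 16.0, 18.5, 7.4, 4.9, 17.7, 19.2.
Cumulative: 9.7, 29.6, 48.6, 57.0, 63.1, 66.9, 75.4, 91.4, 109.9, 117.3, 122.2, 139.9, 159.1.
The total first reaches 70 DD on day 7.

day 7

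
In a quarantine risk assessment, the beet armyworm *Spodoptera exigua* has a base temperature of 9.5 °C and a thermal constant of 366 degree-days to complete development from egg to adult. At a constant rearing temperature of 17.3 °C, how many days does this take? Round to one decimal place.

46.9 days

Daily accumulation = 17.3 − 9.5 = 7.8 DD/day.
Duration = 366 / 7.8 = 46.923 ≈ 46.9 days.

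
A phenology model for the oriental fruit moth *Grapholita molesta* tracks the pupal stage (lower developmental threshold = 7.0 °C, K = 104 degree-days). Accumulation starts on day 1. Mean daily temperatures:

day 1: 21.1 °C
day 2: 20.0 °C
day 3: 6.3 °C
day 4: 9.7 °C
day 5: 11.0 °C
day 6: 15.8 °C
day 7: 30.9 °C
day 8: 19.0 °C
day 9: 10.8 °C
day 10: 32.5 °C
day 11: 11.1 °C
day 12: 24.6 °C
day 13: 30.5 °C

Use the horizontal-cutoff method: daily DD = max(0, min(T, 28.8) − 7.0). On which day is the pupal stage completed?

Daily DD above 7.0 °C (capped at 21.8): 14.1, 13.0, 0.0, 2.7, 4.0, 8.8, 21.8, 12.0, 3.8, 21.8, 4.1, 17.6, 21.8.
Cumulative: 14.1, 27.1, 27.1, 29.8, 33.8, 42.6, 64.4, 76.4, 80.2, 102.0, 106.1, 123.7, 145.5.
The total first reaches 104 DD on day 11.

day 11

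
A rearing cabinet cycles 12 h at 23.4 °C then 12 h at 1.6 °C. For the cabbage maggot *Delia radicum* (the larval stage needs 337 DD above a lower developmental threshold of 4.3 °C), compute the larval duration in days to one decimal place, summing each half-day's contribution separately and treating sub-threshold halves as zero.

Day half: max(0, 23.4 − 4.3) × 0.5 = 19.1 × 0.5 = 9.55 DD.
Night half: max(0, 1.6 − 4.3) × 0.5 = 0.0 × 0.5 = 0.00 DD.
Per 24 h: 9.55 DD/day.
Duration = 337 / 9.55 = 35.288 ≈ 35.3 days.

35.3 days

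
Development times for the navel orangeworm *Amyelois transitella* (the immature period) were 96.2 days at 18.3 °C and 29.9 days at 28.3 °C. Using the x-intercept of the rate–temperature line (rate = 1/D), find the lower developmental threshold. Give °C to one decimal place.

Under the model K = D·(T − T_b), so D₁·(T₁ − T_b) = D₂·(T₂ − T_b).
96.2·(18.3 − T_b) = 29.9·(28.3 − T_b)
T_b = (96.2·18.3 − 29.9·28.3) / (96.2 − 29.9) = 914.29 / 66.3 = 13.790 °C ≈ 13.8 °C.

13.8 °C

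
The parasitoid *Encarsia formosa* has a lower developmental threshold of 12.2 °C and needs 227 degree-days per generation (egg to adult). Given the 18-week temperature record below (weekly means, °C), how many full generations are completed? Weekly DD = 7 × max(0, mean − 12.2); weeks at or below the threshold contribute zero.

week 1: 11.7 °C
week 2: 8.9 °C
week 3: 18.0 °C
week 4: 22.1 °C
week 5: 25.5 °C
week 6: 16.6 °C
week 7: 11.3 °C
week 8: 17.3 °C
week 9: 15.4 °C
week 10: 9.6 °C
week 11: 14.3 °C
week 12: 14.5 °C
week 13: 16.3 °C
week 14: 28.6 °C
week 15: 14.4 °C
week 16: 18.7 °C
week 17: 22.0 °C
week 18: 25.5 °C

3 generations

Weekly DD (7 × max(0, T̄ − 12.2)): 0.0, 0.0, 40.6, 69.3, 93.1, 30.8, 0.0, 35.7, 22.4, 0.0, 14.7, 16.1, 28.7, 114.8, 15.4, 45.5, 68.6, 93.1.
Season total = 688.8 DD.
Complete generations = ⌊688.8 / 227⌋ = 3.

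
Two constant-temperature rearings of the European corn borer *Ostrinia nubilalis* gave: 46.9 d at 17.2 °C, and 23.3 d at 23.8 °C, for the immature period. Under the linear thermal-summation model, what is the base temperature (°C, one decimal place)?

Equal thermal constants: D₁(T₁ − T_b) = D₂(T₂ − T_b).
46.9·(17.2 − T_b) = 23.3·(23.8 − T_b)
T_b = (46.9·17.2 − 23.3·23.8) / (46.9 − 23.3) = 252.14 / 23.6 = 10.684 °C ≈ 10.7 °C.

10.7 °C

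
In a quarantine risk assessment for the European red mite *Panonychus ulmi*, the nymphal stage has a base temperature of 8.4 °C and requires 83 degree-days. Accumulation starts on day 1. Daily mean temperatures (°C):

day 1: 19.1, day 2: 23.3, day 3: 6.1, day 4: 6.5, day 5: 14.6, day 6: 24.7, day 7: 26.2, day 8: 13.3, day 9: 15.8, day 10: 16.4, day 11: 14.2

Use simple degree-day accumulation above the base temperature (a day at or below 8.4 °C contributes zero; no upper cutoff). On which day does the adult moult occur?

Daily DD above 8.4 °C: 10.7, 14.9, 0.0, 0.0, 6.2, 16.3, 17.8, 4.9, 7.4, 8.0, 5.8.
Cumulative: 10.7, 25.6, 25.6, 25.6, 31.8, 48.1, 65.9, 70.8, 78.2, 86.2, 92.0.
The total first reaches 83 DD on day 10.

day 10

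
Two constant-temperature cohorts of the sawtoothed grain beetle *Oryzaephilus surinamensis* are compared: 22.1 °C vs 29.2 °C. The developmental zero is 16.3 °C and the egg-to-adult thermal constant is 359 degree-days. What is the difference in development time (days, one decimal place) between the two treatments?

At 22.1 °C: 359 / (22.1 − 16.3) = 359 / 5.8 = 61.897 d.
At 29.2 °C: 359 / (29.2 − 16.3) = 359 / 12.9 = 27.829 d.
Difference = |61.897 − 27.829| = 34.067 ≈ 34.1 days.

34.1 days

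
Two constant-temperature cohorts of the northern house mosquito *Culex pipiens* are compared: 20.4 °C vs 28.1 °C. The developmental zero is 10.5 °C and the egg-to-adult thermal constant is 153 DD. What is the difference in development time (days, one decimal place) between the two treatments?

At 20.4 °C: 153 / (20.4 − 10.5) = 153 / 9.9 = 15.455 d.
At 28.1 °C: 153 / (28.1 − 10.5) = 153 / 17.6 = 8.693 d.
Difference = |15.455 − 8.693| = 6.761 ≈ 6.8 days.

6.8 days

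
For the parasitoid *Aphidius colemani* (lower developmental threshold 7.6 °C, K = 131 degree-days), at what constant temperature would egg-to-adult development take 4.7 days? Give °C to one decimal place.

Required daily accumulation = 131 / 4.7 = 27.872 DD/day.
T = T_base + 27.872 = 7.6 + 27.872 = 35.472 ≈ 35.5 °C.

35.5 °C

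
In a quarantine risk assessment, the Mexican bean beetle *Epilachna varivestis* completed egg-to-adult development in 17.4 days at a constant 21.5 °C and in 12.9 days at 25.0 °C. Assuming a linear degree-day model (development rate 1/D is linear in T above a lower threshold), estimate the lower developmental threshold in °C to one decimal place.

Equal thermal constants: D₁(T₁ − T_b) = D₂(T₂ − T_b).
17.4·(21.5 − T_b) = 12.9·(25.0 − T_b)
T_b = (17.4·21.5 − 12.9·25.0) / (17.4 − 12.9) = 51.60 / 4.5 = 11.467 °C ≈ 11.5 °C.

11.5 °C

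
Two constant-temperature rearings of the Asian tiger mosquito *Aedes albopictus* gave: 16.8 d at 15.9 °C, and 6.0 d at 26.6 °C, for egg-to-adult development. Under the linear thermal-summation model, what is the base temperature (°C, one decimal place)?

Linear rate model ⇒ the product D·(T − T_b) is constant across temperatures.
16.8·(15.9 − T_b) = 6.0·(26.6 − T_b)
T_b = (16.8·15.9 − 6.0·26.6) / (16.8 − 6.0) = 107.52 / 10.8 = 9.956 °C ≈ 10.0 °C.

10.0 °C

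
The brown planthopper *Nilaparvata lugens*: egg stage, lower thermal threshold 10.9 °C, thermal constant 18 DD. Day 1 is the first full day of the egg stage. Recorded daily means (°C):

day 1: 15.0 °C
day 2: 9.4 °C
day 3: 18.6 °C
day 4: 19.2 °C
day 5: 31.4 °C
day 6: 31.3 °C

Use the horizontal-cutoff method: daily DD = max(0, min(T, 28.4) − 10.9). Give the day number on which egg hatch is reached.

Daily DD above 10.9 °C (capped at 17.5): 4.1, 0.0, 7.7, 8.3, 17.5, 17.5.
Cumulative: 4.1, 4.1, 11.8, 20.1, 37.6, 55.1.
The total first reaches 18 DD on day 4.

day 4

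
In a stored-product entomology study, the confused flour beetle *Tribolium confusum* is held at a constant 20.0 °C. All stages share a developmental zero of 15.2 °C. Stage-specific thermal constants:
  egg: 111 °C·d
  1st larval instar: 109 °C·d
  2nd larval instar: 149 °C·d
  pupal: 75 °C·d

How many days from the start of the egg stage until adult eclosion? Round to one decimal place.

Daily accumulation at 20.0 °C = 20.0 − 15.2 = 4.8 DD/day.
Total K = 111 + 109 + 149 + 75 = 444 DD.
Total duration = 444 / 4.8 = 92.500 ≈ 92.5 days.

92.5 days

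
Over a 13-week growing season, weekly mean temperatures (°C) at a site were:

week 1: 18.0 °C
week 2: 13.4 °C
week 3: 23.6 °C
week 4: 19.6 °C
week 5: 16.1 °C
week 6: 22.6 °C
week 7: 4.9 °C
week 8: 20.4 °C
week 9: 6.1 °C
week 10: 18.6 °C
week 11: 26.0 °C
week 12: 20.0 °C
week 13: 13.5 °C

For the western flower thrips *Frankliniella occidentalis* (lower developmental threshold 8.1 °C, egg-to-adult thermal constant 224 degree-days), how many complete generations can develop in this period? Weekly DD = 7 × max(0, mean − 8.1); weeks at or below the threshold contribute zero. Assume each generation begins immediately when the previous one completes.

Weekly DD (7 × max(0, T̄ − 8.1)): 69.3, 37.1, 108.5, 80.5, 56.0, 101.5, 0.0, 86.1, 0.0, 73.5, 125.3, 83.3, 37.8.
Season total = 858.9 DD.
Complete generations = ⌊858.9 / 224⌋ = 3.

3 generations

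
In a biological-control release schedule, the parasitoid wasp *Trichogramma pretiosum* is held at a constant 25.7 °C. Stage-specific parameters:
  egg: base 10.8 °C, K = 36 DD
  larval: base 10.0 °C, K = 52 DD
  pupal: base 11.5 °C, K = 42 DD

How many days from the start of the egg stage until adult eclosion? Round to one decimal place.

8.7 days

egg: 36 / (25.7 − 10.8) = 36 / 14.9 = 2.416 d.
larval: 52 / (25.7 − 10.0) = 52 / 15.7 = 3.312 d.
pupal: 42 / (25.7 − 11.5) = 42 / 14.2 = 2.958 d.
Sum = 8.686 ≈ 8.7 days.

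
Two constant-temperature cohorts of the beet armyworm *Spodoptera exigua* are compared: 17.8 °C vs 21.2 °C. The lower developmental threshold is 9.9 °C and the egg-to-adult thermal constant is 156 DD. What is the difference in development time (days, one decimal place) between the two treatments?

At 17.8 °C: 156 / (17.8 − 9.9) = 156 / 7.9 = 19.747 d.
At 21.2 °C: 156 / (21.2 − 9.9) = 156 / 11.3 = 13.805 d.
Difference = |19.747 − 13.805| = 5.942 ≈ 5.9 days.

5.9 days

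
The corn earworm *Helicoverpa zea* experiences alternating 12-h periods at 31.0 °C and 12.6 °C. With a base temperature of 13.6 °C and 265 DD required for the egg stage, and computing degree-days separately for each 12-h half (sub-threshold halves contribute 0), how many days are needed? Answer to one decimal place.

30.5 days

Day half: max(0, 31.0 − 13.6) × 0.5 = 17.4 × 0.5 = 8.70 DD.
Night half: max(0, 12.6 − 13.6) × 0.5 = 0.0 × 0.5 = 0.00 DD.
Per 24 h: 8.70 DD/day.
Duration = 265 / 8.70 = 30.460 ≈ 30.5 days.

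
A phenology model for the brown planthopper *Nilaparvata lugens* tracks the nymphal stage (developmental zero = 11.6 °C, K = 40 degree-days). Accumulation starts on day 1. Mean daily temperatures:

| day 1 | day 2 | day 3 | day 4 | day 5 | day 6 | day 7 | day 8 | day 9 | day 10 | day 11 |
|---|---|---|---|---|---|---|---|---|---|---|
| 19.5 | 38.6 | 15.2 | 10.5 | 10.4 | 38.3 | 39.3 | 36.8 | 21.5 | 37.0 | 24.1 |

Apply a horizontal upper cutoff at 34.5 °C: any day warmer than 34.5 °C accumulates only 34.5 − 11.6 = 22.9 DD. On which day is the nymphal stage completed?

day 6

Daily DD above 11.6 °C (capped at 22.9): 7.9, 22.9, 3.6, 0.0, 0.0, 22.9, 22.9, 22.9, 9.9, 22.9, 12.5.
Cumulative: 7.9, 30.8, 34.4, 34.4, 34.4, 57.3, 80.2, 103.1, 113.0, 135.9, 148.4.
The total first reaches 40 DD on day 6.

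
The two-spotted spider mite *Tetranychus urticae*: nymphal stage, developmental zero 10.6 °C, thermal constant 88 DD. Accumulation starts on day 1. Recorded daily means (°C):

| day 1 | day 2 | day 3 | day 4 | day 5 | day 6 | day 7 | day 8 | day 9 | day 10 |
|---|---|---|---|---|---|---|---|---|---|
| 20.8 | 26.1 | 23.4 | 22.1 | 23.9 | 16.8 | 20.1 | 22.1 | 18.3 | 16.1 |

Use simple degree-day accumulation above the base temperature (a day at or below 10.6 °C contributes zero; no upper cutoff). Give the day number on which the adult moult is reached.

Daily DD above 10.6 °C: 10.2, 15.5, 12.8, 11.5, 13.3, 6.2, 9.5, 11.5, 7.7, 5.5.
Cumulative: 10.2, 25.7, 38.5, 50.0, 63.3, 69.5, 79.0, 90.5, 98.2, 103.7.
The total first reaches 88 DD on day 8.

day 8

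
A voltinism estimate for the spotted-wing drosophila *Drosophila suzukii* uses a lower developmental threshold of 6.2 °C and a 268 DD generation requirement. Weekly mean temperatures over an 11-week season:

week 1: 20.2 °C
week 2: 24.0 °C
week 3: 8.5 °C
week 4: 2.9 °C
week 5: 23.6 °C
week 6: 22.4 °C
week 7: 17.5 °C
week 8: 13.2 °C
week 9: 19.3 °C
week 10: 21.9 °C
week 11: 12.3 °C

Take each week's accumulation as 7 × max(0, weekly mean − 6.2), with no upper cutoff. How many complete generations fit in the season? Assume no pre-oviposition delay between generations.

3 generations

Weekly DD (7 × max(0, T̄ − 6.2)): 98.0, 124.6, 16.1, 0.0, 121.8, 113.4, 79.1, 49.0, 91.7, 109.9, 42.7.
Season total = 846.3 DD.
Complete generations = ⌊846.3 / 268⌋ = 3.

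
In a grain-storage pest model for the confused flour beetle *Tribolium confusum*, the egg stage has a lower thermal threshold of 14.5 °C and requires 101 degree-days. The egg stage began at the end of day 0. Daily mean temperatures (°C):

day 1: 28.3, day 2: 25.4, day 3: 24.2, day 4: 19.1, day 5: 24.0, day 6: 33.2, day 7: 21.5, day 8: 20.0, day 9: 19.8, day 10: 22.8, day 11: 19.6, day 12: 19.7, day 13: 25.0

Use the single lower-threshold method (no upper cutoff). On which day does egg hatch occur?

day 12

Daily DD above 14.5 °C: 13.8, 10.9, 9.7, 4.6, 9.5, 18.7, 7.0, 5.5, 5.3, 8.3, 5.1, 5.2, 10.5.
Cumulative: 13.8, 24.7, 34.4, 39.0, 48.5, 67.2, 74.2, 79.7, 85.0, 93.3, 98.4, 103.6, 114.1.
The total first reaches 101 DD on day 12.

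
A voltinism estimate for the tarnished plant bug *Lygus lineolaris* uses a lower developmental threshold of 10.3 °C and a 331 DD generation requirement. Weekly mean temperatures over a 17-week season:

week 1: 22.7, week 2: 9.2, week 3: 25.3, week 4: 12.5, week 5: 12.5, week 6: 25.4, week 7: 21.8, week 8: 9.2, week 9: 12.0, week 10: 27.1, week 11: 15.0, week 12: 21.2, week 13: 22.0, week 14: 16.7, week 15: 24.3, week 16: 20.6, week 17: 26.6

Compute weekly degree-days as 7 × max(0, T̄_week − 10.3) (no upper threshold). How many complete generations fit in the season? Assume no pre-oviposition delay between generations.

3 generations

Weekly DD (7 × max(0, T̄ − 10.3)): 86.8, 0.0, 105.0, 15.4, 15.4, 105.7, 80.5, 0.0, 11.9, 117.6, 32.9, 76.3, 81.9, 44.8, 98.0, 72.1, 114.1.
Season total = 1058.4 DD.
Complete generations = ⌊1058.4 / 331⌋ = 3.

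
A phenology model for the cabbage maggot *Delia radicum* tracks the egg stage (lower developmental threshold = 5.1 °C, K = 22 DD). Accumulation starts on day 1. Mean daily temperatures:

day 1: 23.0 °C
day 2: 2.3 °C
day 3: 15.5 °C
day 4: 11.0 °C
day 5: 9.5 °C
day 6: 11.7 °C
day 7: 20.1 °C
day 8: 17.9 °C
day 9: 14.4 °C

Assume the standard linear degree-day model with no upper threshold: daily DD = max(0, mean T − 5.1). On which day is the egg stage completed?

day 3

Daily DD above 5.1 °C: 17.9, 0.0, 10.4, 5.9, 4.4, 6.6, 15.0, 12.8, 9.3.
Cumulative: 17.9, 17.9, 28.3, 34.2, 38.6, 45.2, 60.2, 73.0, 82.3.
The total first reaches 22 DD on day 3.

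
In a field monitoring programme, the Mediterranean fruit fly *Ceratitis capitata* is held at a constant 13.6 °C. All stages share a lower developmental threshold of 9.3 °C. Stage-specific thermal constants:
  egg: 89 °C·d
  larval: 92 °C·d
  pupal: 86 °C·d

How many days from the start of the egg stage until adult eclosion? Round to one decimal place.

62.1 days

Daily accumulation at 13.6 °C = 13.6 − 9.3 = 4.3 DD/day.
Total K = 89 + 92 + 86 = 267 DD.
Total duration = 267 / 4.3 = 62.093 ≈ 62.1 days.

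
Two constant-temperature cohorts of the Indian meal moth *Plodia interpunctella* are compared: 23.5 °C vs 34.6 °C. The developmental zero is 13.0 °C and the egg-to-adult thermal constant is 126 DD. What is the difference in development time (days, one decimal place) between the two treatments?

At 23.5 °C: 126 / (23.5 − 13.0) = 126 / 10.5 = 12.000 d.
At 34.6 °C: 126 / (34.6 − 13.0) = 126 / 21.6 = 5.833 d.
Difference = |12.000 − 5.833| = 6.167 ≈ 6.2 days.

6.2 days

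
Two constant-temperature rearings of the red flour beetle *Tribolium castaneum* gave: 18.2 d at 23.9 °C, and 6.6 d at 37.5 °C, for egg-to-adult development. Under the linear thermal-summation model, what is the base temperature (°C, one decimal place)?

Linear rate model ⇒ the product D·(T − T_b) is constant across temperatures.
18.2·(23.9 − T_b) = 6.6·(37.5 − T_b)
T_b = (18.2·23.9 − 6.6·37.5) / (18.2 − 6.6) = 187.48 / 11.6 = 16.162 °C ≈ 16.2 °C.

16.2 °C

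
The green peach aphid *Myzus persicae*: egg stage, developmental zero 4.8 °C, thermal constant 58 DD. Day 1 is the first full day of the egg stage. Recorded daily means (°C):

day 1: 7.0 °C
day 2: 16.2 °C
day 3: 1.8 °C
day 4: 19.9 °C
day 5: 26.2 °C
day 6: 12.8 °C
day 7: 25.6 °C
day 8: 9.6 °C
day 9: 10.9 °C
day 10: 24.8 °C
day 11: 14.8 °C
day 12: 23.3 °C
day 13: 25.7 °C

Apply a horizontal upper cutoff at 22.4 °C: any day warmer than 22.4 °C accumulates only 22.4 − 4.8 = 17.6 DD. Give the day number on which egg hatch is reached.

Daily DD above 4.8 °C (capped at 17.6): 2.2, 11.4, 0.0, 15.1, 17.6, 8.0, 17.6, 4.8, 6.1, 17.6, 10.0, 17.6, 17.6.
Cumulative: 2.2, 13.6, 13.6, 28.7, 46.3, 54.3, 71.9, 76.7, 82.8, 100.4, 110.4, 128.0, 145.6.
The total first reaches 58 DD on day 7.

day 7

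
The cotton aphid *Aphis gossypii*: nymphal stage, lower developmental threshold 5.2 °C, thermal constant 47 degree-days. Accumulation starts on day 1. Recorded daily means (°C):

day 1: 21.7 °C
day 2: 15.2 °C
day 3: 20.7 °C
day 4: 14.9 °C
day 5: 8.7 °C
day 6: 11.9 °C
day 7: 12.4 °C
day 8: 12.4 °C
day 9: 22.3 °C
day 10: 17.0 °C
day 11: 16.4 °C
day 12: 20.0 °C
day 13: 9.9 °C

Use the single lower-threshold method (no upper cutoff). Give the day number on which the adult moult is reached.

Daily DD above 5.2 °C: 16.5, 10.0, 15.5, 9.7, 3.5, 6.7, 7.2, 7.2, 17.1, 11.8, 11.2, 14.8, 4.7.
Cumulative: 16.5, 26.5, 42.0, 51.7, 55.2, 61.9, 69.1, 76.3, 93.4, 105.2, 116.4, 131.2, 135.9.
The total first reaches 47 DD on day 4.

day 4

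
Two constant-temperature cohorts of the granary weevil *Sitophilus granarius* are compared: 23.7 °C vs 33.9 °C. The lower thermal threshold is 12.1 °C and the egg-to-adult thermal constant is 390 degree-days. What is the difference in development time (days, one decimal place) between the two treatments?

15.7 days

At 23.7 °C: 390 / (23.7 − 12.1) = 390 / 11.6 = 33.621 d.
At 33.9 °C: 390 / (33.9 − 12.1) = 390 / 21.8 = 17.890 d.
Difference = |33.621 − 17.890| = 15.731 ≈ 15.7 days.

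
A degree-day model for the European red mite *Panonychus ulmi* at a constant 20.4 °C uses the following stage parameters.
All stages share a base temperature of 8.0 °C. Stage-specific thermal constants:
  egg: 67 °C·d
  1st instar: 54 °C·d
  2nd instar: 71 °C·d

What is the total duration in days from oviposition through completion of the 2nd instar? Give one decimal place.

Daily accumulation at 20.4 °C = 20.4 − 8.0 = 12.4 DD/day.
Total K = 67 + 54 + 71 = 192 DD.
Total duration = 192 / 12.4 = 15.484 ≈ 15.5 days.

15.5 days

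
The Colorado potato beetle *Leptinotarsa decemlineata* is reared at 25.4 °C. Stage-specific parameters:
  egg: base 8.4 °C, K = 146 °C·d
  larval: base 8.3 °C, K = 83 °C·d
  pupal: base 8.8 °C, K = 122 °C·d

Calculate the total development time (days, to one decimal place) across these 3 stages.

20.8 days

egg: 146 / (25.4 − 8.4) = 146 / 17.0 = 8.588 d.
larval: 83 / (25.4 − 8.3) = 83 / 17.1 = 4.854 d.
pupal: 122 / (25.4 − 8.8) = 122 / 16.6 = 7.349 d.
Sum = 20.791 ≈ 20.8 days.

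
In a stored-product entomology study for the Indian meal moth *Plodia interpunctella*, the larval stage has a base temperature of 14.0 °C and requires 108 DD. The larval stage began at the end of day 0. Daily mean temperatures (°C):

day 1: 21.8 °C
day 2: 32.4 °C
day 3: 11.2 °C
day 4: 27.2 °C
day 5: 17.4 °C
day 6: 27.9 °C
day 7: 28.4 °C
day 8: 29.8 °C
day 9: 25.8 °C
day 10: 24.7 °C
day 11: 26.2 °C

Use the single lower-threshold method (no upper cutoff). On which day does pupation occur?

Daily DD above 14.0 °C: 7.8, 18.4, 0.0, 13.2, 3.4, 13.9, 14.4, 15.8, 11.8, 10.7, 12.2.
Cumulative: 7.8, 26.2, 26.2, 39.4, 42.8, 56.7, 71.1, 86.9, 98.7, 109.4, 121.6.
The total first reaches 108 DD on day 10.

day 10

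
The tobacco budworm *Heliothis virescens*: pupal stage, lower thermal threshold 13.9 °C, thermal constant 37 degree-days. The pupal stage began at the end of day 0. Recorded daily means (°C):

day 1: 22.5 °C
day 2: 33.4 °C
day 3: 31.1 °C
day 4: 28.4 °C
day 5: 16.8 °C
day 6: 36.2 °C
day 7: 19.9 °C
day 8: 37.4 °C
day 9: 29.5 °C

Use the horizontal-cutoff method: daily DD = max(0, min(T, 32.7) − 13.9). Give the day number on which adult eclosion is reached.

Daily DD above 13.9 °C (capped at 18.8): 8.6, 18.8, 17.2, 14.5, 2.9, 18.8, 6.0, 18.8, 15.6.
Cumulative: 8.6, 27.4, 44.6, 59.1, 62.0, 80.8, 86.8, 105.6, 121.2.
The total first reaches 37 DD on day 3.

day 3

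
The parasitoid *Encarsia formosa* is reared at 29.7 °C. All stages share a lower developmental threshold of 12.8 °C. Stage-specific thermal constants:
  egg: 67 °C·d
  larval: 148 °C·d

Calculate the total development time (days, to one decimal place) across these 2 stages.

Daily accumulation at 29.7 °C = 29.7 − 12.8 = 16.9 DD/day.
Total K = 67 + 148 = 215 DD.
Total duration = 215 / 16.9 = 12.722 ≈ 12.7 days.

12.7 days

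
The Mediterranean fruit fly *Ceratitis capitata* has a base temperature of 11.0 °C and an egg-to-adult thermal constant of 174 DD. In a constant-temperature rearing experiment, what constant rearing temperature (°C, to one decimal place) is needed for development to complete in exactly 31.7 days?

Required daily accumulation = 174 / 31.7 = 5.489 DD/day.
T = T_base + 5.489 = 11.0 + 5.489 = 16.489 ≈ 16.5 °C.

16.5 °C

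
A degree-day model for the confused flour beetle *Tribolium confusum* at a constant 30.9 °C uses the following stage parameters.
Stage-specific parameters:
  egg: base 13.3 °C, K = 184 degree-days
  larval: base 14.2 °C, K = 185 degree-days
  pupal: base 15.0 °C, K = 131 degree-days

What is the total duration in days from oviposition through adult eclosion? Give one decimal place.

egg: 184 / (30.9 − 13.3) = 184 / 17.6 = 10.455 d.
larval: 185 / (30.9 − 14.2) = 185 / 16.7 = 11.078 d.
pupal: 131 / (30.9 − 15.0) = 131 / 15.9 = 8.239 d.
Sum = 29.771 ≈ 29.8 days.

29.8 days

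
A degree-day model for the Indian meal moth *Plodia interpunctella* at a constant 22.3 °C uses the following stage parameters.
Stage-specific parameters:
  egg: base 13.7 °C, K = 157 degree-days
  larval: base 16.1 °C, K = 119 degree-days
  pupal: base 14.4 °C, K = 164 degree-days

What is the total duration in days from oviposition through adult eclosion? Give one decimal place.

egg: 157 / (22.3 − 13.7) = 157 / 8.6 = 18.256 d.
larval: 119 / (22.3 − 16.1) = 119 / 6.2 = 19.194 d.
pupal: 164 / (22.3 − 14.4) = 164 / 7.9 = 20.759 d.
Sum = 58.209 ≈ 58.2 days.

58.2 days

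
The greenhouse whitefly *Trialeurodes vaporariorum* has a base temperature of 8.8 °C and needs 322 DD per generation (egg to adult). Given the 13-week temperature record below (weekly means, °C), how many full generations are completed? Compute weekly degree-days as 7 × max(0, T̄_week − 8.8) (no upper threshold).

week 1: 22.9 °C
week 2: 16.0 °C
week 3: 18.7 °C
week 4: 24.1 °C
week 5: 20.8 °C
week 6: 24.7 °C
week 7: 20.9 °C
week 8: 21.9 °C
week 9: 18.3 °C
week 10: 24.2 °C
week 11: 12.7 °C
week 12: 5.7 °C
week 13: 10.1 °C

2 generations

Weekly DD (7 × max(0, T̄ − 8.8)): 98.7, 50.4, 69.3, 107.1, 84.0, 111.3, 84.7, 91.7, 66.5, 107.8, 27.3, 0.0, 9.1.
Season total = 907.9 DD.
Complete generations = ⌊907.9 / 322⌋ = 2.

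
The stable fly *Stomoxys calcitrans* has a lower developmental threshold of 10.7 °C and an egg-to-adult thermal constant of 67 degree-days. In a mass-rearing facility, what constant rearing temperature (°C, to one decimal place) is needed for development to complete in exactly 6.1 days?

21.7 °C

Required daily accumulation = 67 / 6.1 = 10.984 DD/day.
T = T_base + 10.984 = 10.7 + 10.984 = 21.684 ≈ 21.7 °C.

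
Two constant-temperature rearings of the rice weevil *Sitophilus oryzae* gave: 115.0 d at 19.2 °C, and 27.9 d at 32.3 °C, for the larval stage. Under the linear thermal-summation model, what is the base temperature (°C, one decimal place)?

Linear rate model ⇒ the product D·(T − T_b) is constant across temperatures.
115.0·(19.2 − T_b) = 27.9·(32.3 − T_b)
T_b = (115.0·19.2 − 27.9·32.3) / (115.0 − 27.9) = 1306.83 / 87.1 = 15.004 °C ≈ 15.0 °C.

15.0 °C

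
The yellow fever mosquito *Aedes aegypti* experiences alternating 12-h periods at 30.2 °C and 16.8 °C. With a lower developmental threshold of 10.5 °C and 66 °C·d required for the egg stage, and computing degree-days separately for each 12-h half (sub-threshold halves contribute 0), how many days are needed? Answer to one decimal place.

Day half: max(0, 30.2 − 10.5) × 0.5 = 19.7 × 0.5 = 9.85 DD.
Night half: max(0, 16.8 − 10.5) × 0.5 = 6.3 × 0.5 = 3.15 DD.
Per 24 h: 13.00 DD/day.
Duration = 66 / 13.00 = 5.077 ≈ 5.1 days.

5.1 days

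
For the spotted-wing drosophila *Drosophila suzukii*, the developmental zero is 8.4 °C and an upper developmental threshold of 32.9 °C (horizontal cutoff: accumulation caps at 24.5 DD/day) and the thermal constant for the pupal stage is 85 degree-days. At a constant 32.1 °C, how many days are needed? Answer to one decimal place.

3.6 days

Daily accumulation = 32.1 − 8.4 = 23.7 DD/day.
Duration = 85 / 23.7 = 3.586 ≈ 3.6 days.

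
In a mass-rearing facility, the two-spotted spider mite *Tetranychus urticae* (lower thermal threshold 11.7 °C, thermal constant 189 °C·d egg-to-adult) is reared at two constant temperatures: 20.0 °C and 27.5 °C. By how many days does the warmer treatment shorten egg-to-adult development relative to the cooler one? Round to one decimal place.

At 20.0 °C: 189 / (20.0 − 11.7) = 189 / 8.3 = 22.771 d.
At 27.5 °C: 189 / (27.5 − 11.7) = 189 / 15.8 = 11.962 d.
Difference = |22.771 − 11.962| = 10.809 ≈ 10.8 days.

10.8 days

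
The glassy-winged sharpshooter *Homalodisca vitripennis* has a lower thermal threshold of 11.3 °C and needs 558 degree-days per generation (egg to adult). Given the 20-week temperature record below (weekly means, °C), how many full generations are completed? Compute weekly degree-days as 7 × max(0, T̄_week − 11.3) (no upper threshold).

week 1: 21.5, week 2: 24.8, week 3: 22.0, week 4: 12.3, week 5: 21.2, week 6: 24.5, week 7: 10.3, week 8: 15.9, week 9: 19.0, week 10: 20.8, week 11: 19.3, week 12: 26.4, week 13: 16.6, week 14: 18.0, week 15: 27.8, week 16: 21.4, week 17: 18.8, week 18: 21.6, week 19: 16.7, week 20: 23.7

Weekly DD (7 × max(0, T̄ − 11.3)): 71.4, 94.5, 74.9, 7.0, 69.3, 92.4, 0.0, 32.2, 53.9, 66.5, 56.0, 105.7, 37.1, 46.9, 115.5, 70.7, 52.5, 72.1, 37.8, 86.8.
Season total = 1243.2 DD.
Complete generations = ⌊1243.2 / 558⌋ = 2.

2 generations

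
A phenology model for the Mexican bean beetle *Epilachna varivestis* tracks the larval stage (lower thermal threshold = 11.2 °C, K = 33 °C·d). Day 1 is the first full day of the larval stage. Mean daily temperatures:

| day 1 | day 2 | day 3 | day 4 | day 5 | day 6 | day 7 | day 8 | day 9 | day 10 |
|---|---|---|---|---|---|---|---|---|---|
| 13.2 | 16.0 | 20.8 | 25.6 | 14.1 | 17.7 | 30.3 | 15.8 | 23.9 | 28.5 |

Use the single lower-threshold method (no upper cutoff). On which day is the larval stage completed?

day 5

Daily DD above 11.2 °C: 2.0, 4.8, 9.6, 14.4, 2.9, 6.5, 19.1, 4.6, 12.7, 17.3.
Cumulative: 2.0, 6.8, 16.4, 30.8, 33.7, 40.2, 59.3, 63.9, 76.6, 93.9.
The total first reaches 33 DD on day 5.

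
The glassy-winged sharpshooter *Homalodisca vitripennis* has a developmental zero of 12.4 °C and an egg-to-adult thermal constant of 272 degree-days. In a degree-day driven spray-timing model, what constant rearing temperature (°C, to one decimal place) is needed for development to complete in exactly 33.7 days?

Required daily accumulation = 272 / 33.7 = 8.071 DD/day.
T = T_base + 8.071 = 12.4 + 8.071 = 20.471 ≈ 20.5 °C.

20.5 °C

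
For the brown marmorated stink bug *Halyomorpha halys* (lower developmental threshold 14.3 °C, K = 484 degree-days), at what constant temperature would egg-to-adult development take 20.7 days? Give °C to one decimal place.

37.7 °C

Required daily accumulation = 484 / 20.7 = 23.382 DD/day.
T = T_base + 23.382 = 14.3 + 23.382 = 37.682 ≈ 37.7 °C.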